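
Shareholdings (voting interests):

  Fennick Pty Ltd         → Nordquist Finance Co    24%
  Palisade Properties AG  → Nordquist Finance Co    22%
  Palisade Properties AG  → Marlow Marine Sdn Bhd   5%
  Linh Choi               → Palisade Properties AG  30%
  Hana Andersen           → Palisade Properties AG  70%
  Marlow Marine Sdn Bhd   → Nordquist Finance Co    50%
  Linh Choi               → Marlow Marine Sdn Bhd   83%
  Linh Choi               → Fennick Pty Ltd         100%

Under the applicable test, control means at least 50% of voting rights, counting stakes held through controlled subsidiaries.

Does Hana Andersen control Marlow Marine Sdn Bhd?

No

Hana holds 70% of Palisade, so Hana controls Palisade.
In Marlow, Hana's side holds only 5%, not ≥ 50%.
So Hana does not control Marlow.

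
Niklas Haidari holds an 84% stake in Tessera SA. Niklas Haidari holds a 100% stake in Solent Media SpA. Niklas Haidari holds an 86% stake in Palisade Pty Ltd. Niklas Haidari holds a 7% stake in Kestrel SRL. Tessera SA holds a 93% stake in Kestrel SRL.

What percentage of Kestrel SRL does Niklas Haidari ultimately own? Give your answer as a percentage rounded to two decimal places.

Niklas reaches Kestrel along 2 paths.
Via Tessera: 84% × 93% = 78.12%.
Direct stake: 7% = 7%.
Total: 78.12% + 7% = 85.12%.

85.12%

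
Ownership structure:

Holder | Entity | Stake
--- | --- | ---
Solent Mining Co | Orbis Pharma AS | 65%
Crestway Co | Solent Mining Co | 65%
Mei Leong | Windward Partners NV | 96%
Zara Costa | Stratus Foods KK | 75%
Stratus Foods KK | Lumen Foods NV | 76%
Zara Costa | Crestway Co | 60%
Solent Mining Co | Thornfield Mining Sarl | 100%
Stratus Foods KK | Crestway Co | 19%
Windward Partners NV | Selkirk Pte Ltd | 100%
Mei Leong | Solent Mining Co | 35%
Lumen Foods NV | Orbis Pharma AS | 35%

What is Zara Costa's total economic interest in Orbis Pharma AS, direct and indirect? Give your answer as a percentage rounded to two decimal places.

Zara reaches Orbis along 3 paths.
Via Stratus → Lumen: 75% × 76% × 35% = 19.95%.
Via Crestway → Solent: 60% × 65% × 65% = 25.35%.
Via Stratus → Crestway → Solent: 75% × 19% × 65% × 65% = 6.020625%.
Total: 19.95% + 25.35% + 6.020625% = 51.320625%.
Rounded: 51.32%.

51.32%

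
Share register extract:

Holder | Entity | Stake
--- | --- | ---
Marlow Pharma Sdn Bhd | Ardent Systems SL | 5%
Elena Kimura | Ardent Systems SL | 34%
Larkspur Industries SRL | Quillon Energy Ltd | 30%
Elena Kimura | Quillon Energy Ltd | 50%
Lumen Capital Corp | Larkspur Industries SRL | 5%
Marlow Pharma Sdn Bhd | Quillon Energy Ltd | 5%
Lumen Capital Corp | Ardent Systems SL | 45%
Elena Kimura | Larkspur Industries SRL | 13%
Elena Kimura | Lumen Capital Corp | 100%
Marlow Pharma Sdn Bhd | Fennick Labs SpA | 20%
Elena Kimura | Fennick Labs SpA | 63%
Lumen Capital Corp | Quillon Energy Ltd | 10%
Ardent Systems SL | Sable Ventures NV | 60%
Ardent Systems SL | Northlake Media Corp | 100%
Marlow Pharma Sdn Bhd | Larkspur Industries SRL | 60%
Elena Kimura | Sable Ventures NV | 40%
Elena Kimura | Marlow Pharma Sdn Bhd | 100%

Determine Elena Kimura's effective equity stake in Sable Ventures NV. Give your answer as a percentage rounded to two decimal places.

Elena reaches Sable along 4 paths.
Direct stake: 40% = 40%.
Via Lumen → Ardent: 100% × 45% × 60% = 27%.
Via Ardent: 34% × 60% = 20.4%.
Via Marlow → Ardent: 100% × 5% × 60% = 3%.
Total: 40% + 27% + 20.4% + 3% = 90.4%.
Rounded: 90.40%.

90.40%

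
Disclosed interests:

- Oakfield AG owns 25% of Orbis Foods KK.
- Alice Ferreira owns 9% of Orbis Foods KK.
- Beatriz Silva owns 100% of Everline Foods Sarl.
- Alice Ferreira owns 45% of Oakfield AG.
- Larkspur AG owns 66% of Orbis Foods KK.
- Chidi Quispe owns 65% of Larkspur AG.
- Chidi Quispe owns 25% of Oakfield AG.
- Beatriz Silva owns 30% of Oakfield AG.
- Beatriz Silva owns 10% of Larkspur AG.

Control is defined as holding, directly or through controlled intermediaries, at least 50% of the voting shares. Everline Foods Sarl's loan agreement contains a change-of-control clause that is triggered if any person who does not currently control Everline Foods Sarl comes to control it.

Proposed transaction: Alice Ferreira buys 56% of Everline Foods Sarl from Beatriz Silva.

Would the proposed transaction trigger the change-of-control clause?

The purchase adds only to Alice's holdings (Beatriz's stake shrinks), so Alice is the only person who could newly come to control Everline.
Alice's largest direct stake is 45% in Oakfield, which does not meet the threshold, so Alice controls no company.
Neither Alice nor any entity Alice controls holds any voting interest in Everline.
So before the transaction, Alice does not control Everline.
After the purchase, Alice holds 56% of Everline directly, and Beatriz's stake falls to 44%.
Alice holds 56% of Everline, so Alice controls Everline.
Alice did not control Everline before and does after, so the clause is triggered.

Yes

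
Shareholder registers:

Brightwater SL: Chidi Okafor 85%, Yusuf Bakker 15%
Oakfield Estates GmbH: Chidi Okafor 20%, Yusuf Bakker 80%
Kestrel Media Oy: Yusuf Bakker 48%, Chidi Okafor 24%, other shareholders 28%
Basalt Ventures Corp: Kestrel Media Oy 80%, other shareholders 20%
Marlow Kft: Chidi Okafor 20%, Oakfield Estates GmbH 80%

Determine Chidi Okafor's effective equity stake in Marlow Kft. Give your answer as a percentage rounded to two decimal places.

Chidi reaches Marlow along 2 paths.
Direct stake: 20% = 20%.
Via Oakfield: 20% × 80% = 16%.
Total: 20% + 16% = 36%.
Rounded: 36.00%.

36.00%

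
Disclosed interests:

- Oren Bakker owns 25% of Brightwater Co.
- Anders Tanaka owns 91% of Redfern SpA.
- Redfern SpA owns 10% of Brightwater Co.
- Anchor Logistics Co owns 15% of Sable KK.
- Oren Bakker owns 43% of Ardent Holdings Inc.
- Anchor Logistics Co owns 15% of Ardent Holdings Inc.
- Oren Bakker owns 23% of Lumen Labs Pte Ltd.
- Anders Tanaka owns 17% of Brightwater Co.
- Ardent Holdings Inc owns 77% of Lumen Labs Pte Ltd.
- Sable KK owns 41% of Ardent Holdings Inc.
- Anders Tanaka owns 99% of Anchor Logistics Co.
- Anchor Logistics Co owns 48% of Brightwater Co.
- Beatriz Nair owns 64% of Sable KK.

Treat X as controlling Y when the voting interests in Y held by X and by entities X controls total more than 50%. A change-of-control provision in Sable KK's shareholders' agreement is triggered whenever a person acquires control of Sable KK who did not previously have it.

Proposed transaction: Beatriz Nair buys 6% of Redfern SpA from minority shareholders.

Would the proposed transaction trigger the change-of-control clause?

No

The purchase changes only Beatriz's holdings, so Beatriz is the only person who could newly come to control Sable.
Beatriz holds 64% of Sable, so Beatriz controls Sable.
So Beatriz already controls Sable before the transaction.
After the purchase, Beatriz holds 6% of Redfern directly.
Beatriz controlled Sable already, so this is not a new person acquiring control; every other person's position is unchanged or reduced.
No new person acquires control, so the clause is not triggered.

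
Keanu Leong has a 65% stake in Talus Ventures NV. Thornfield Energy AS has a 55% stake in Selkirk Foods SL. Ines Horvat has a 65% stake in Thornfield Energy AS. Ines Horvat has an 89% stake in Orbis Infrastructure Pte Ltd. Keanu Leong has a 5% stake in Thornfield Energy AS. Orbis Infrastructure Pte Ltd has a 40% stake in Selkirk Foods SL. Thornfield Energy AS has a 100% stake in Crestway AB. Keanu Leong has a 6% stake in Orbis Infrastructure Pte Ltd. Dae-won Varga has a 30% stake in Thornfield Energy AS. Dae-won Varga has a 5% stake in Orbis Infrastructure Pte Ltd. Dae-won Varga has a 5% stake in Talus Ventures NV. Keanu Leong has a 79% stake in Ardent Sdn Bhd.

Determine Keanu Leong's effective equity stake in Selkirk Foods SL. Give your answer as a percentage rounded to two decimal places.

Keanu reaches Selkirk along 2 paths.
Via Thornfield: 5% × 55% = 2.75%.
Via Orbis: 6% × 40% = 2.4%.
Total: 2.75% + 2.4% = 5.15%.

5.15%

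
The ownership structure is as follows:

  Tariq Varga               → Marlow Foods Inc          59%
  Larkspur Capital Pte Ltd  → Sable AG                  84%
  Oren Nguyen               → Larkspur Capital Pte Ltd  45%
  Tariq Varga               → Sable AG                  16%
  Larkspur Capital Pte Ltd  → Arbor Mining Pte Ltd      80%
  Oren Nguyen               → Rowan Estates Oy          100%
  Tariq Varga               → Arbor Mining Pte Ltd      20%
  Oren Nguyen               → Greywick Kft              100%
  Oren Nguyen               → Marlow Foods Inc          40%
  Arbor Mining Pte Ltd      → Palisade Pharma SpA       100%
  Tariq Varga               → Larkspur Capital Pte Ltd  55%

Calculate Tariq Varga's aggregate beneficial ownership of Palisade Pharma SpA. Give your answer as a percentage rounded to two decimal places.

Tariq reaches Palisade along 2 paths.
Via Larkspur → Arbor: 55% × 80% × 100% = 44%.
Via Arbor: 20% × 100% = 20%.
Total: 44% + 20% = 64%.
Rounded: 64.00%.

64.00%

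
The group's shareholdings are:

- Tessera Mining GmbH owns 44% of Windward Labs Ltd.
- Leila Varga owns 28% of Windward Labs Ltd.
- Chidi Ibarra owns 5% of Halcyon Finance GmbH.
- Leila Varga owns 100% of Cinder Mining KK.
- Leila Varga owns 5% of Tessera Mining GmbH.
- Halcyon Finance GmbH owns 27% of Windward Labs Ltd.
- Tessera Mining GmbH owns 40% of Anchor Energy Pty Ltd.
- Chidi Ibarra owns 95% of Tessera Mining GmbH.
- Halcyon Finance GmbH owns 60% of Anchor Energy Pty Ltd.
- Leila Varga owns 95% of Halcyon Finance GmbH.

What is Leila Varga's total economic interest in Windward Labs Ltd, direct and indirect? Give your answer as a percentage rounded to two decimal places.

55.85%

Leila reaches Windward along 3 paths.
Via Halcyon: 95% × 27% = 25.65%.
Direct stake: 28% = 28%.
Via Tessera: 5% × 44% = 2.2%.
Total: 25.65% + 28% + 2.2% = 55.85%.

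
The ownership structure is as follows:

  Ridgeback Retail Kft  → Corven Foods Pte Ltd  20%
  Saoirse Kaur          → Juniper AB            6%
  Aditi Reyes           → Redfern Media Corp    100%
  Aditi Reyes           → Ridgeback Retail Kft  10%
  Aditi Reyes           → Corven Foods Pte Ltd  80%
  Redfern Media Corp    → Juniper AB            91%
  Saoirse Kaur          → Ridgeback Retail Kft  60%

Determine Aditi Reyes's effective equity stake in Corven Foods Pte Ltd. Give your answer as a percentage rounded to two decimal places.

Aditi reaches Corven along 2 paths.
Direct stake: 80% = 80%.
Via Ridgeback: 10% × 20% = 2%.
Total: 80% + 2% = 82%.
Rounded: 82.00%.

82.00%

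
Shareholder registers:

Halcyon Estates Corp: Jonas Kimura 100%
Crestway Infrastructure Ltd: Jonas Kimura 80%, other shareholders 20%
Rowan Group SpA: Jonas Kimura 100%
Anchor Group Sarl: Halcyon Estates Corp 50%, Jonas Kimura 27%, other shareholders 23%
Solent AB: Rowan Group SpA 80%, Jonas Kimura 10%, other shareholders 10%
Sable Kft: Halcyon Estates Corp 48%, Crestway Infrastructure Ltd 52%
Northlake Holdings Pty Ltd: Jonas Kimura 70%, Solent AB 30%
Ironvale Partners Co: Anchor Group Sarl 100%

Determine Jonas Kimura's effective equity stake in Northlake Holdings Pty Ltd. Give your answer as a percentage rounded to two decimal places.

Jonas reaches Northlake along 3 paths.
Direct stake: 70% = 70%.
Via Rowan → Solent: 100% × 80% × 30% = 24%.
Via Solent: 10% × 30% = 3%.
Total: 70% + 24% + 3% = 97%.
Rounded: 97.00%.

97.00%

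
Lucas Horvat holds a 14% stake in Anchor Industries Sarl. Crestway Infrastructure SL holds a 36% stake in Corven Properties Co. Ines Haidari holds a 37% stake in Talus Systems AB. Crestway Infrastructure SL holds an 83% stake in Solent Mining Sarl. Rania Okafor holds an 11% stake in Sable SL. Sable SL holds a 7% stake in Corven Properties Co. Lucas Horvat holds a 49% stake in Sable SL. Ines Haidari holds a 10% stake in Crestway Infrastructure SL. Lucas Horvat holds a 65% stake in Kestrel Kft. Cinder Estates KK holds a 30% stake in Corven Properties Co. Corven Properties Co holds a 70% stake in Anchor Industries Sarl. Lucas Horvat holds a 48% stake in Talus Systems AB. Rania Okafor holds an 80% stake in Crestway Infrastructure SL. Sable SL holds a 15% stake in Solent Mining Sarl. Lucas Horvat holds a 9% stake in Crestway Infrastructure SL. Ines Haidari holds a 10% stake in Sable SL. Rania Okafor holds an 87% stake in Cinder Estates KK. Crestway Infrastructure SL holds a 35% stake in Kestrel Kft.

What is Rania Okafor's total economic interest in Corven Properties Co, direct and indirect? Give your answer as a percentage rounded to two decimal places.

Rania reaches Corven along 3 paths.
Via Sable: 11% × 7% = 0.77%.
Via Cinder: 87% × 30% = 26.1%.
Via Crestway: 80% × 36% = 28.8%.
Total: 0.77% + 26.1% + 28.8% = 55.67%.

55.67%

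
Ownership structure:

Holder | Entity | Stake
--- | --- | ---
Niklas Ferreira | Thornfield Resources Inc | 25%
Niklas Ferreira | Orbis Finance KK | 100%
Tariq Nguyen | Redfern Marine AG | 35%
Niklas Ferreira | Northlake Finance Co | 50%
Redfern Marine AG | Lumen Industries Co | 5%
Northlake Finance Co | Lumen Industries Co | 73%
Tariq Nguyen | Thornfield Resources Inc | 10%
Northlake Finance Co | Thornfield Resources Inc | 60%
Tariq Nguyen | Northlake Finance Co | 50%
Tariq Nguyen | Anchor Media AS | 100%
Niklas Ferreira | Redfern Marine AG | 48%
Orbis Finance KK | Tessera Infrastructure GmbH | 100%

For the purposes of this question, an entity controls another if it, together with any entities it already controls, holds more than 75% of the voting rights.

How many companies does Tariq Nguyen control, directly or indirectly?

1

Tariq holds 100% of Anchor, so Tariq controls Anchor.
No other company's threshold is met.
Tariq controls 1 company.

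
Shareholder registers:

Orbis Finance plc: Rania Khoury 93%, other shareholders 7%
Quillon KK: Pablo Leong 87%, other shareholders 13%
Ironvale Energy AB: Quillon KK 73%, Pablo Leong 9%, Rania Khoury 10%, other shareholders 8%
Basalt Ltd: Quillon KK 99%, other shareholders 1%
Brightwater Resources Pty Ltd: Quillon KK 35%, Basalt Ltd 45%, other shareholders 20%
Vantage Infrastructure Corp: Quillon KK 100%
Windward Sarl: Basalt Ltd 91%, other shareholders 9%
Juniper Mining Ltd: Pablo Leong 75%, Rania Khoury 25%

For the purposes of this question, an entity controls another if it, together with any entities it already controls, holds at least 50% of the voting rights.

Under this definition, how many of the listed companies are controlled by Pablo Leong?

Pablo holds 87% of Quillon, so Pablo controls Quillon.
Quillon and Pablo together hold 73% + 9% = 82% of Ironvale, so Pablo controls Ironvale.
Quillon holds 99% of Basalt, so Pablo controls Basalt.
Quillon and Basalt together hold 35% + 45% = 80% of Brightwater, so Pablo controls Brightwater.
Quillon holds 100% of Vantage, so Pablo controls Vantage.
Basalt holds 91% of Windward, so Pablo controls Windward.
Pablo holds 75% of Juniper, so Pablo controls Juniper.
No other company's threshold is met.
Pablo controls 7 companies.

7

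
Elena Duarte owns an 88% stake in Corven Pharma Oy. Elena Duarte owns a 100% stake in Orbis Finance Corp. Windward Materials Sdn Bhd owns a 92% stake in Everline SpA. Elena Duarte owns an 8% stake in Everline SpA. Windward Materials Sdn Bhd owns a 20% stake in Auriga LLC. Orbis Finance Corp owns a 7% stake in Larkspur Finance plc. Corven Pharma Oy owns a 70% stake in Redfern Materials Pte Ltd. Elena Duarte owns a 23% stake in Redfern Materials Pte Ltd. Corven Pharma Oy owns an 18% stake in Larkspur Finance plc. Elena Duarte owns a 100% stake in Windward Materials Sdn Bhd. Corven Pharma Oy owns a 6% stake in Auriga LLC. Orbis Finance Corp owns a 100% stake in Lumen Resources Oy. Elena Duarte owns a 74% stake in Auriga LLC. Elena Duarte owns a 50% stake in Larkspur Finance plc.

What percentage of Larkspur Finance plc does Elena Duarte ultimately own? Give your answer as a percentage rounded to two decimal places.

72.84%

Elena reaches Larkspur along 3 paths.
Via Orbis: 100% × 7% = 7%.
Direct stake: 50% = 50%.
Via Corven: 88% × 18% = 15.84%.
Total: 7% + 50% + 15.84% = 72.84%.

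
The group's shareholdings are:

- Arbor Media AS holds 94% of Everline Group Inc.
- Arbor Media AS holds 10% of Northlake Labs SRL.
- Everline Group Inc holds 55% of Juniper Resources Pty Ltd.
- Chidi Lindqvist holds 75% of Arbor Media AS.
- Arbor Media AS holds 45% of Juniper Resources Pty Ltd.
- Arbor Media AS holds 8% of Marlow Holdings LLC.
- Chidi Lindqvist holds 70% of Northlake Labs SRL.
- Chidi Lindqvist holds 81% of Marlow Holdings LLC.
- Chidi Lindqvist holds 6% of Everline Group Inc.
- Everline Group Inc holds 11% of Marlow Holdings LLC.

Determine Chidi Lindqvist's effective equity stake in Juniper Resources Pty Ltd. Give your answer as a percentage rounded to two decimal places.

Chidi reaches Juniper along 3 paths.
Via Arbor: 75% × 45% = 33.75%.
Via Everline: 6% × 55% = 3.3%.
Via Arbor → Everline: 75% × 94% × 55% = 38.775%.
Total: 33.75% + 3.3% + 38.775% = 75.825%.
Rounded: 75.83%.

75.83%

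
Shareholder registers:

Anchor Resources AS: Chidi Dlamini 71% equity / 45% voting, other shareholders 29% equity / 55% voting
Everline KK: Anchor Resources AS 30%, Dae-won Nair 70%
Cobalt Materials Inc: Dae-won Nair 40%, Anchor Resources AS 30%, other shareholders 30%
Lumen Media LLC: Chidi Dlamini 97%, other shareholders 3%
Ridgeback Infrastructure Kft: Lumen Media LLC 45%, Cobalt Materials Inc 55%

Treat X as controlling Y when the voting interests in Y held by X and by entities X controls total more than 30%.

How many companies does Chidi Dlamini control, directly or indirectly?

Chidi holds 45% of Anchor, so Chidi controls Anchor.
Chidi holds 97% of Lumen, so Chidi controls Lumen.
Lumen holds 45% of Ridgeback, so Chidi controls Ridgeback.
No other company's threshold is met.
Chidi controls 3 companies.

3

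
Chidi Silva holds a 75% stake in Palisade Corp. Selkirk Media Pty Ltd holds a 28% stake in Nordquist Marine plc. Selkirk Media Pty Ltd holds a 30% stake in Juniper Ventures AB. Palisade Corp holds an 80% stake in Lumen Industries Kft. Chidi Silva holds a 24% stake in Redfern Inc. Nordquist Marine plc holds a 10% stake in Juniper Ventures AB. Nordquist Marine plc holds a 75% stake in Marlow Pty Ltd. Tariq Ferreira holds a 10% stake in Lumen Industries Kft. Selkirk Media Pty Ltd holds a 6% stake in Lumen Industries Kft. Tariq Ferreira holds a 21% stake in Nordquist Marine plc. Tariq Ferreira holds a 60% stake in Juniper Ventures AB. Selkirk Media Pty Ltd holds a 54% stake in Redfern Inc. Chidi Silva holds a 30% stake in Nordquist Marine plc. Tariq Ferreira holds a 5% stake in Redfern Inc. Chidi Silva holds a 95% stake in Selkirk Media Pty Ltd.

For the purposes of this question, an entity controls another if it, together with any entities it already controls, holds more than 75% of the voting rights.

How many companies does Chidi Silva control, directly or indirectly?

Chidi holds 95% of Selkirk, so Chidi controls Selkirk.
Chidi and Selkirk together hold 24% + 54% = 78% of Redfern, so Chidi controls Redfern.
No other company's threshold is met.
Chidi controls 2 companies.

2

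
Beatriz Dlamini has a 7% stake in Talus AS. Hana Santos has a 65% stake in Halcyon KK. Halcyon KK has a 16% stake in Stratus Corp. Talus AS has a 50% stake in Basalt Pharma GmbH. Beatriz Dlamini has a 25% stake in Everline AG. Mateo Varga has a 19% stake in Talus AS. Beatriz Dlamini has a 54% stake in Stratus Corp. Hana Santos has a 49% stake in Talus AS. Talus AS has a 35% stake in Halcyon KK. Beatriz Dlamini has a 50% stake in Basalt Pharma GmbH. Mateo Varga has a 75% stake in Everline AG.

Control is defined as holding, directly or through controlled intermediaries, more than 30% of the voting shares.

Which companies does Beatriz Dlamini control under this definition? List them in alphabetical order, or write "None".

Basalt Pharma GmbH, Stratus Corp

Beatriz holds 50% of Basalt, so Beatriz controls Basalt.
Beatriz holds 54% of Stratus, so Beatriz controls Stratus.
No other company's threshold is met.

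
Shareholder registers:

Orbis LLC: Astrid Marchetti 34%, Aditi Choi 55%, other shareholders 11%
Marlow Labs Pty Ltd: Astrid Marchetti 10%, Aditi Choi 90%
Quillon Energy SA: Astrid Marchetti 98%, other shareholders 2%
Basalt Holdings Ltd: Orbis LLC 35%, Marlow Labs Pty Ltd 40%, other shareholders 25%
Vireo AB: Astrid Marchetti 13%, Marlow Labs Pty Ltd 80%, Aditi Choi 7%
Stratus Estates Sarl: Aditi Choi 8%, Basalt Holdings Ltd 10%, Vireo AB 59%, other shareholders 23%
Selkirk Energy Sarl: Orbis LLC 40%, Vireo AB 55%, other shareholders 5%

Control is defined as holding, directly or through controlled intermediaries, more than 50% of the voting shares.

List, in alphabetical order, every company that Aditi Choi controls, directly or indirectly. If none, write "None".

Aditi holds 55% of Orbis, so Aditi controls Orbis.
Aditi holds 90% of Marlow, so Aditi controls Marlow.
Orbis and Marlow together hold 35% + 40% = 75% of Basalt, so Aditi controls Basalt.
Marlow and Aditi together hold 80% + 7% = 87% of Vireo, so Aditi controls Vireo.
Aditi and Basalt and Vireo together hold 8% + 10% + 59% = 77% of Stratus, so Aditi controls Stratus.
Orbis and Vireo together hold 40% + 55% = 95% of Selkirk, so Aditi controls Selkirk.
No other company's threshold is met.

Basalt Holdings Ltd, Marlow Labs Pty Ltd, Orbis LLC, Selkirk Energy Sarl, Stratus Estates Sarl, Vireo AB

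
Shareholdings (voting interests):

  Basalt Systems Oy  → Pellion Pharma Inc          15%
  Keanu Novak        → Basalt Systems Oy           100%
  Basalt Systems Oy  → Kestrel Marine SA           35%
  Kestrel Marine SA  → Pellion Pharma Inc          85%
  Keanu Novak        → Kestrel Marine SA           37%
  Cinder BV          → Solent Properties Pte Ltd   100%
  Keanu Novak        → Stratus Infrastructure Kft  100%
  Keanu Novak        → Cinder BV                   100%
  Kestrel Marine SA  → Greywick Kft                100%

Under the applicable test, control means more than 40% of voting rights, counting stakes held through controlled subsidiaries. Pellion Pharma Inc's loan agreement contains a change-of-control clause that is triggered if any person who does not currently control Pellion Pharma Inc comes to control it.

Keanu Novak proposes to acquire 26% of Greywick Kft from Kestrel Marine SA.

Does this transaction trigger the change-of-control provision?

No

The purchase adds only to Keanu's holdings (Kestrel's stake shrinks), so Keanu is the only person who could newly come to control Pellion.
Keanu holds 100% of Basalt, so Keanu controls Basalt.
Basalt and Keanu together hold 35% + 37% = 72% of Kestrel, so Keanu controls Kestrel.
Basalt and Kestrel together hold 15% + 85% = 100% of Pellion, so Keanu controls Pellion.
So Keanu already controls Pellion before the transaction.
After the purchase, Keanu holds 26% of Greywick directly, and Kestrel's stake falls to 74%.
Keanu controlled Pellion already, so this is not a new person acquiring control; every other person's position is unchanged or reduced.
No new person acquires control, so the clause is not triggered.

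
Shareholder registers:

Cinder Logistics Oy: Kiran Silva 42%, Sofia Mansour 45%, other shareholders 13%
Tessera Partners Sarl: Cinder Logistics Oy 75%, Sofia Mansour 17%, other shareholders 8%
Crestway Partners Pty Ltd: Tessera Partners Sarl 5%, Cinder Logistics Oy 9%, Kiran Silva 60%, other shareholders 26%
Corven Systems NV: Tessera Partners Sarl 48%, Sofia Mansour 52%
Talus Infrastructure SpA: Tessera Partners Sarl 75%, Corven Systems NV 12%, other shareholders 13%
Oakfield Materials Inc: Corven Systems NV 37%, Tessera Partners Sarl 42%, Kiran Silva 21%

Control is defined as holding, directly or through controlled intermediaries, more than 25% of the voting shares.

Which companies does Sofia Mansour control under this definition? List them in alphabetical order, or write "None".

Sofia holds 45% of Cinder, so Sofia controls Cinder.
Cinder and Sofia together hold 75% + 17% = 92% of Tessera, so Sofia controls Tessera.
Tessera and Sofia together hold 48% + 52% = 100% of Corven, so Sofia controls Corven.
Tessera and Corven together hold 75% + 12% = 87% of Talus, so Sofia controls Talus.
Corven and Tessera together hold 37% + 42% = 79% of Oakfield, so Sofia controls Oakfield.
No other company's threshold is met.

Cinder Logistics Oy, Corven Systems NV, Oakfield Materials Inc, Talus Infrastructure SpA, Tessera Partners Sarl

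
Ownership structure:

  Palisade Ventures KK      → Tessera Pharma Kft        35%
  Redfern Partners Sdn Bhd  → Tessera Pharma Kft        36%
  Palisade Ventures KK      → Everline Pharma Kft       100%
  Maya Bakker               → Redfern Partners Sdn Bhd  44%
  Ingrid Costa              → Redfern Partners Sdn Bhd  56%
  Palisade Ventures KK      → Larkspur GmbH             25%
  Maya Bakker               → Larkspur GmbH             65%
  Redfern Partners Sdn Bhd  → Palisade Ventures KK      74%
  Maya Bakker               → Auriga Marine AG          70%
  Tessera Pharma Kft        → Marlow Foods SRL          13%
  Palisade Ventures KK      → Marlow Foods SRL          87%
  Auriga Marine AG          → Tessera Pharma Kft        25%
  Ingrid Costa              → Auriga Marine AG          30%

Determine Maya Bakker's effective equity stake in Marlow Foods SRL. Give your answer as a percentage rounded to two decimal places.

34.14%

Maya reaches Marlow along 4 paths.
Via Redfern → Palisade: 44% × 74% × 87% = 28.3272%.
Via Redfern → Palisade → Tessera: 44% × 74% × 35% × 13% = 1.48148%.
Via Auriga → Tessera: 70% × 25% × 13% = 2.275%.
Via Redfern → Tessera: 44% × 36% × 13% = 2.0592%.
Total: 28.3272% + 1.48148% + 2.275% + 2.0592% = 34.14288%.
Rounded: 34.14%.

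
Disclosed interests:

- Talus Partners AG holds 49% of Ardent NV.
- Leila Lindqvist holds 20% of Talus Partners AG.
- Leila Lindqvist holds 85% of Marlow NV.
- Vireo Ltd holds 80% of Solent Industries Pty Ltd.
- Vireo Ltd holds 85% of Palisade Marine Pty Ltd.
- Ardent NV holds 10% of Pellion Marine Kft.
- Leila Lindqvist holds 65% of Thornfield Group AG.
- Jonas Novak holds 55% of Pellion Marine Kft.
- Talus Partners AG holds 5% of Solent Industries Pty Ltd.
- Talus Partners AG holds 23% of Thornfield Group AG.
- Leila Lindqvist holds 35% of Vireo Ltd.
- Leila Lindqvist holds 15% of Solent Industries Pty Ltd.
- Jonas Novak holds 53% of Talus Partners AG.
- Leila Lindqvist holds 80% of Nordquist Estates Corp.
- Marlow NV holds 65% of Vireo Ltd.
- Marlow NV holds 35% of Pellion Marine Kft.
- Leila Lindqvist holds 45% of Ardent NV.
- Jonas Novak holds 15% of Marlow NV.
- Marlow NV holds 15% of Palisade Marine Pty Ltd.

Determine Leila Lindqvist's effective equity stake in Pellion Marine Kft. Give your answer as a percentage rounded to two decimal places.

Leila reaches Pellion along 3 paths.
Via Ardent: 45% × 10% = 4.5%.
Via Talus → Ardent: 20% × 49% × 10% = 0.98%.
Via Marlow: 85% × 35% = 29.75%.
Total: 4.5% + 0.98% + 29.75% = 35.23%.

35.23%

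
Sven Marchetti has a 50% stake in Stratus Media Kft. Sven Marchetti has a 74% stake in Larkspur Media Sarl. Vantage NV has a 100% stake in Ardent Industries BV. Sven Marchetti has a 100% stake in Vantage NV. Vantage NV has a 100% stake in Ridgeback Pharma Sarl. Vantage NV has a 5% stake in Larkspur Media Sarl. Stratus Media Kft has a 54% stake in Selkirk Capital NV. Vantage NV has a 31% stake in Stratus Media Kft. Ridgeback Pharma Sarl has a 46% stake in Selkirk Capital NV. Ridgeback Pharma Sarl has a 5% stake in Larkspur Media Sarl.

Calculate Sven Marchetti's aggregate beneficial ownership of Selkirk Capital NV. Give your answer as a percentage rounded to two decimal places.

89.74%

Sven reaches Selkirk along 3 paths.
Via Vantage → Ridgeback: 100% × 100% × 46% = 46%.
Via Vantage → Stratus: 100% × 31% × 54% = 16.74%.
Via Stratus: 50% × 54% = 27%.
Total: 46% + 16.74% + 27% = 89.74%.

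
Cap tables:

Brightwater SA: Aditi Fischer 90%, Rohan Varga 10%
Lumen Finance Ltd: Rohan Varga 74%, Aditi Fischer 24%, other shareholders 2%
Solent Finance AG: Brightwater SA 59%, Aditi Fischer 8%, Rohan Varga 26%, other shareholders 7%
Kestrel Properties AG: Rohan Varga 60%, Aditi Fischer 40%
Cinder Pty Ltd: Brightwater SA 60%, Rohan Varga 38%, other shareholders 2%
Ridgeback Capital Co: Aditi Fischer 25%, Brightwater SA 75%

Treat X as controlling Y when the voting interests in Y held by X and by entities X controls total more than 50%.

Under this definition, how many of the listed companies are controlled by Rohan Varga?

2

Rohan holds 74% of Lumen, so Rohan controls Lumen.
Rohan holds 60% of Kestrel, so Rohan controls Kestrel.
No other company's threshold is met.
Rohan controls 2 companies.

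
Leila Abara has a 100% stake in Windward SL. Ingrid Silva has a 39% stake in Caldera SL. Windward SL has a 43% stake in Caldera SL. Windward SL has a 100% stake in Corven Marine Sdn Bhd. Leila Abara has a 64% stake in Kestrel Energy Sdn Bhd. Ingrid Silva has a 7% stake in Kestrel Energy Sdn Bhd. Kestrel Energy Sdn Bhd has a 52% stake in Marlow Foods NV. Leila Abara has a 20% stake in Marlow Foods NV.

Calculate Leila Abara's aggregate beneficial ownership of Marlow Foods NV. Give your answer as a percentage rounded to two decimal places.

53.28%

Leila reaches Marlow along 2 paths.
Direct stake: 20% = 20%.
Via Kestrel: 64% × 52% = 33.28%.
Total: 20% + 33.28% = 53.28%.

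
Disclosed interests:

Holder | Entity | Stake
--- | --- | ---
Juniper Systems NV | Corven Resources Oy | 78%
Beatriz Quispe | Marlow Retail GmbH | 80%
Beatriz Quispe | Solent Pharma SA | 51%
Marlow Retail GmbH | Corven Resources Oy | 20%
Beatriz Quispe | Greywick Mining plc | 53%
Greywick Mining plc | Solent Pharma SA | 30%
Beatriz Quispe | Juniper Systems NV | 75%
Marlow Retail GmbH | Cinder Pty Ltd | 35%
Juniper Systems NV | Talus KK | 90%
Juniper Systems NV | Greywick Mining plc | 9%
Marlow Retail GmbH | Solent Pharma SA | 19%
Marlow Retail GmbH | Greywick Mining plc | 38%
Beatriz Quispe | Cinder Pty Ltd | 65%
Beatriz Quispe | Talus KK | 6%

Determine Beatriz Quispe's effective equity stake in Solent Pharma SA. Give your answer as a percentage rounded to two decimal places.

93.25%

Beatriz reaches Solent along 5 paths.
Via Marlow → Greywick: 80% × 38% × 30% = 9.12%.
Via Greywick: 53% × 30% = 15.9%.
Via Juniper → Greywick: 75% × 9% × 30% = 2.025%.
Via Marlow: 80% × 19% = 15.2%.
Direct stake: 51% = 51%.
Total: 9.12% + 15.9% + 2.025% + 15.2% + 51% = 93.245%.
Rounded: 93.25%.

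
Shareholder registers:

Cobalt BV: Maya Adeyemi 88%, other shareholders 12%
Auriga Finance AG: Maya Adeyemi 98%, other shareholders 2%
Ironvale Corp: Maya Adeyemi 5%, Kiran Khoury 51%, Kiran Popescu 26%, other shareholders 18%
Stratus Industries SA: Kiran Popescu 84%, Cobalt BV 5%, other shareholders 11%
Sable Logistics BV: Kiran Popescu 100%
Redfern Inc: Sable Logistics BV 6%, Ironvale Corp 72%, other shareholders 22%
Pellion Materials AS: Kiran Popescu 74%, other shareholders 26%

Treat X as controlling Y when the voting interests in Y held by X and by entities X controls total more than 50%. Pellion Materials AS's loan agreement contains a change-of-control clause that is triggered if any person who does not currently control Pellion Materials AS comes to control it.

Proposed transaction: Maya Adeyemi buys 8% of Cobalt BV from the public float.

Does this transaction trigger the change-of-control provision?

No

The purchase changes only Maya's holdings, so Maya is the only person who could newly come to control Pellion.
Maya holds 88% of Cobalt, so Maya controls Cobalt.
Maya holds 98% of Auriga, so Maya controls Auriga.
Neither Maya nor any entity Maya controls holds any voting interest in Pellion.
So before the transaction, Maya does not control Pellion.
After the purchase, Maya's direct stake in Cobalt rises to 88% + 8% = 96%.
Maya holds 96% of Cobalt, so Maya controls Cobalt.
After the transaction, neither Maya nor any entity Maya controls holds a voting interest in Pellion, so Maya still does not control it.
No new person acquires control, so the clause is not triggered.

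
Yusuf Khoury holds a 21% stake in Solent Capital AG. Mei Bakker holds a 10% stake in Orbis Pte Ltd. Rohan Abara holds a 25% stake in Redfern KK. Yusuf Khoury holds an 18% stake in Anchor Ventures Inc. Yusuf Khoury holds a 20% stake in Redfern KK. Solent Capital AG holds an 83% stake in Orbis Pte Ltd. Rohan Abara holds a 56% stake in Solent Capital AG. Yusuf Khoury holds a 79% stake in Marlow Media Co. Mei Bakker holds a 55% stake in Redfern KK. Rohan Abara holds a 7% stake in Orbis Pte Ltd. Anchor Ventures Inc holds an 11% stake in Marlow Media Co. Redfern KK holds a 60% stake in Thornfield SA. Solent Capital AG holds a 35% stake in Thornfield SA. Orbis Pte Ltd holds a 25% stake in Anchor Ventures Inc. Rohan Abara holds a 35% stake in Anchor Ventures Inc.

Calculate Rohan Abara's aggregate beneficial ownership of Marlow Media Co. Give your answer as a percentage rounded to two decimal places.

5.32%

Rohan reaches Marlow along 3 paths.
Via Anchor: 35% × 11% = 3.85%.
Via Solent → Orbis → Anchor: 56% × 83% × 25% × 11% = 1.2782%.
Via Orbis → Anchor: 7% × 25% × 11% = 0.1925%.
Total: 3.85% + 1.2782% + 0.1925% = 5.3207%.
Rounded: 5.32%.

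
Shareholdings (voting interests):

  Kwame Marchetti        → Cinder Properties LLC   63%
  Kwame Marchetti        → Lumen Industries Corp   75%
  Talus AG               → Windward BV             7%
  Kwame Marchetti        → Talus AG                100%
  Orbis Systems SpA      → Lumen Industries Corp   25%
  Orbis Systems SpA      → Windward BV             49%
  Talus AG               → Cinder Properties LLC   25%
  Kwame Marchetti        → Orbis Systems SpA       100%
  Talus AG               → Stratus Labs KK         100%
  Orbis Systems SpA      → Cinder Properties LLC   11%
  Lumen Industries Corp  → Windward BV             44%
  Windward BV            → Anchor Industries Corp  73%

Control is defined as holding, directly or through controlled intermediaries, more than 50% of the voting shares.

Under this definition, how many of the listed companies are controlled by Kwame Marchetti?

Kwame holds 100% of Orbis, so Kwame controls Orbis.
Kwame holds 100% of Talus, so Kwame controls Talus.
Orbis and Talus and Kwame together hold 11% + 25% + 63% = 99% of Cinder, so Kwame controls Cinder.
Kwame and Orbis together hold 75% + 25% = 100% of Lumen, so Kwame controls Lumen.
Talus holds 100% of Stratus, so Kwame controls Stratus.
Orbis and Lumen and Talus together hold 49% + 44% + 7% = 100% of Windward, so Kwame controls Windward.
Windward holds 73% of Anchor, so Kwame controls Anchor.
Kwame controls 7 companies.

7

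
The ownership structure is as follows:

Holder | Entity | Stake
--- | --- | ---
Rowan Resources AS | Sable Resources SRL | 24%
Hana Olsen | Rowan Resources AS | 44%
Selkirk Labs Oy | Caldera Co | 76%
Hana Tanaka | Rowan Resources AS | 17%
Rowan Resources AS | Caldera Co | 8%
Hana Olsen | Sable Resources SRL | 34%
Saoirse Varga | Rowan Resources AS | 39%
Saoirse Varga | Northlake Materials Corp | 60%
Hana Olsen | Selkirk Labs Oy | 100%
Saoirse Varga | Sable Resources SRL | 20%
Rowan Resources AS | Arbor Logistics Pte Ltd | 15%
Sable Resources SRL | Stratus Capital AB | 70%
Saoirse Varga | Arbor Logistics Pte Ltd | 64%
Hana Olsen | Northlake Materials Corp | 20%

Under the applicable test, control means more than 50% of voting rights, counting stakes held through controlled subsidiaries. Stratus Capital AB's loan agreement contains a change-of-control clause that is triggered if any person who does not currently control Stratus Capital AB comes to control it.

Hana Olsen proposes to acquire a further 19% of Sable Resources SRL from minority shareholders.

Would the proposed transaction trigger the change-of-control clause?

The purchase changes only Hana Olsen's holdings, so Hana Olsen is the only person who could newly come to control Stratus.
Hana Olsen holds 100% of Selkirk, so Hana Olsen controls Selkirk.
Selkirk holds 76% of Caldera, so Hana Olsen controls Caldera.
Neither Hana Olsen nor any entity Hana Olsen controls holds any voting interest in Stratus.
So before the transaction, Hana Olsen does not control Stratus.
After the purchase, Hana Olsen's direct stake in Sable rises to 34% + 19% = 53%.
Hana Olsen holds 53% of Sable, so Hana Olsen controls Sable.
Sable holds 70% of Stratus, so Hana Olsen controls Stratus.
Hana Olsen did not control Stratus before and does after, so the clause is triggered.

Yes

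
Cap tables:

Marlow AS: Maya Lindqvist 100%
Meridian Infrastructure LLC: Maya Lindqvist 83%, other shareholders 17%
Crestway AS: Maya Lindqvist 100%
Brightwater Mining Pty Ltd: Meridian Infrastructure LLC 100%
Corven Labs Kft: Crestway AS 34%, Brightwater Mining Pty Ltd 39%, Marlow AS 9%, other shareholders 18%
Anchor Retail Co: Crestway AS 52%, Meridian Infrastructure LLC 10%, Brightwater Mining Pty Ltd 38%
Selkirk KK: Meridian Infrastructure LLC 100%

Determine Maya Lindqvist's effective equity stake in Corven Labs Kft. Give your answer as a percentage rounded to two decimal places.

Maya reaches Corven along 3 paths.
Via Crestway: 100% × 34% = 34%.
Via Meridian → Brightwater: 83% × 100% × 39% = 32.37%.
Via Marlow: 100% × 9% = 9%.
Total: 34% + 32.37% + 9% = 75.37%.

75.37%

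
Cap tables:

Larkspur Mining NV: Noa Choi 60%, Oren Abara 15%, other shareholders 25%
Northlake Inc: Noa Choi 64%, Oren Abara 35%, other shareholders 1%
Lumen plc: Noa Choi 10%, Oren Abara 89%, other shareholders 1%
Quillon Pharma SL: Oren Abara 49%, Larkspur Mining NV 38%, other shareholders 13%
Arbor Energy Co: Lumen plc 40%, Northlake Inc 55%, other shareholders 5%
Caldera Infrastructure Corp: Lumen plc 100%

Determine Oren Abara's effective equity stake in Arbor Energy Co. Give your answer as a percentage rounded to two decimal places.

54.85%

Oren reaches Arbor along 2 paths.
Via Lumen: 89% × 40% = 35.6%.
Via Northlake: 35% × 55% = 19.25%.
Total: 35.6% + 19.25% = 54.85%.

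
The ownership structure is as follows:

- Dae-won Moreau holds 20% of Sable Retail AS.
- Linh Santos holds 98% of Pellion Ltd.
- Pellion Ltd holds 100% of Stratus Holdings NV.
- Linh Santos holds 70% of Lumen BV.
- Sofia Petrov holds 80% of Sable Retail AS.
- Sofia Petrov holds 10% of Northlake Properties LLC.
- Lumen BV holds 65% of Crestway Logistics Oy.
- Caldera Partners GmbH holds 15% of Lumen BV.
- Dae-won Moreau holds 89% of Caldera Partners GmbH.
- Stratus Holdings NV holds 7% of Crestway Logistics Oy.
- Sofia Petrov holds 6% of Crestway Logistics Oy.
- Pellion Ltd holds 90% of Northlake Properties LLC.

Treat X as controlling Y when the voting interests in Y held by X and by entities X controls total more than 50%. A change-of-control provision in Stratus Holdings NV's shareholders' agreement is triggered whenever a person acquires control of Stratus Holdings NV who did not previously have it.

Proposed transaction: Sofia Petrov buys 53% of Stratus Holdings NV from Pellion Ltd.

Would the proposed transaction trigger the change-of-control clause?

The purchase adds only to Sofia's holdings (Pellion's stake shrinks), so Sofia is the only person who could newly come to control Stratus.
Sofia holds 80% of Sable, so Sofia controls Sable.
Neither Sofia nor any entity Sofia controls holds any voting interest in Stratus.
So before the transaction, Sofia does not control Stratus.
After the purchase, Sofia holds 53% of Stratus directly, and Pellion's stake falls to 47%.
Sofia holds 53% of Stratus, so Sofia controls Stratus.
Sofia did not control Stratus before and does after, so the clause is triggered.

Yes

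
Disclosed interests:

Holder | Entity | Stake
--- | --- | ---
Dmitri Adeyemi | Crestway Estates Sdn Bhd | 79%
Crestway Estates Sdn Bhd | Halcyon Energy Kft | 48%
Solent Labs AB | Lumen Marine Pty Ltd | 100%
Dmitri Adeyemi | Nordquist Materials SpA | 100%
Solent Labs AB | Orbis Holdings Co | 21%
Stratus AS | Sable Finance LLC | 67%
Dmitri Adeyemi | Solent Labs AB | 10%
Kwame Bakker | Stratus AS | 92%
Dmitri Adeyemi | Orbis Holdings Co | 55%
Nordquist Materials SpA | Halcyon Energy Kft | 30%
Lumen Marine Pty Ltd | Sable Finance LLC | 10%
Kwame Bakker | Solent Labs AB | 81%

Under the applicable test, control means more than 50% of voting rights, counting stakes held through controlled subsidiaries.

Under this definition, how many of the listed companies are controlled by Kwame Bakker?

4

Kwame holds 81% of Solent, so Kwame controls Solent.
Kwame holds 92% of Stratus, so Kwame controls Stratus.
Solent holds 100% of Lumen, so Kwame controls Lumen.
Stratus and Lumen together hold 67% + 10% = 77% of Sable, so Kwame controls Sable.
No other company's threshold is met.
Kwame controls 4 companies.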